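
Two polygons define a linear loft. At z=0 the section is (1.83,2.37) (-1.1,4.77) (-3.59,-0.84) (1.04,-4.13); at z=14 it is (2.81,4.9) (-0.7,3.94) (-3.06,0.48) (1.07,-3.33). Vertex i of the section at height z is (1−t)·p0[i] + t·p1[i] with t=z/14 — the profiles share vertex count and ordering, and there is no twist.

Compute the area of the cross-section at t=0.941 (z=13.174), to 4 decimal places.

Cross-section at t=0.941: each vertex is (1-t)·p0[i] + t·p1[i].
  v1: (1-0.941)·(1.83,2.37) + 0.941·(2.81,4.9) = (2.7522,4.7507)
  v2: (1-0.941)·(-1.1,4.77) + 0.941·(-0.7,3.94) = (-0.7236,3.9890)
  v3: (1-0.941)·(-3.59,-0.84) + 0.941·(-3.06,0.48) = (-3.0913,0.4021)
  v4: (1-0.941)·(1.04,-4.13) + 0.941·(1.07,-3.33) = (1.0682,-3.3772)
Shoelace sum Σ(x_i·y_{i+1} − x_{i+1}·y_i):
  i=1: 2.7522·3.9890 − -0.7236·4.7507 = +14.4160 (running +14.4160)
  i=2: -0.7236·0.4021 − -3.0913·3.9890 = +12.0400 (running +26.4560)
  i=3: -3.0913·-3.3772 − 1.0682·0.4021 = +10.0103 (running +36.4663)
  i=4: 1.0682·4.7507 − 2.7522·-3.3772 = +14.3695 (running +50.8358)
Area = |Σ|/2 = |50.8358|/2 = 25.4179

Area at t=0.941: 25.4179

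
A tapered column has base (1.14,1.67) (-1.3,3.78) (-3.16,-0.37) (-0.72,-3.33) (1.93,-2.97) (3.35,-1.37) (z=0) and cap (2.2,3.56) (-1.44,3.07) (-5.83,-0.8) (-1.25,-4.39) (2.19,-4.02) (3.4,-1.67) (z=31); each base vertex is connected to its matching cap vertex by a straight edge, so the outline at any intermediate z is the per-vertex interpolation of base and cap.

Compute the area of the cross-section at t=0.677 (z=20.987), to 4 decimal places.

Area at t=0.677: 40.7446

Cross-section at t=0.677: each vertex is (1-t)·p0[i] + t·p1[i].
  v1: (1-0.677)·(1.14,1.67) + 0.677·(2.2,3.56) = (1.8576,2.9495)
  v2: (1-0.677)·(-1.3,3.78) + 0.677·(-1.44,3.07) = (-1.3948,3.2993)
  v3: (1-0.677)·(-3.16,-0.37) + 0.677·(-5.83,-0.8) = (-4.9676,-0.6611)
  v4: (1-0.677)·(-0.72,-3.33) + 0.677·(-1.25,-4.39) = (-1.0788,-4.0476)
  v5: (1-0.677)·(1.93,-2.97) + 0.677·(2.19,-4.02) = (2.1060,-3.6808)
  v6: (1-0.677)·(3.35,-1.37) + 0.677·(3.4,-1.67) = (3.3838,-1.5731)
Shoelace sum Σ(x_i·y_{i+1} − x_{i+1}·y_i):
  i=1: 1.8576·3.2993 − -1.3948·2.9495 = +10.2428 (running +10.2428)
  i=2: -1.3948·-0.6611 − -4.9676·3.2993 = +17.3118 (running +27.5547)
  i=3: -4.9676·-4.0476 − -1.0788·-0.6611 = +19.3937 (running +46.9484)
  i=4: -1.0788·-3.6808 − 2.1060·-4.0476 = +12.4953 (running +59.4437)
  i=5: 2.1060·-1.5731 − 3.3838·-3.6808 = +9.1425 (running +68.5861)
  i=6: 3.3838·2.9495 − 1.8576·-1.5731 = +12.9030 (running +81.4891)
Area = |Σ|/2 = |81.4891|/2 = 40.7446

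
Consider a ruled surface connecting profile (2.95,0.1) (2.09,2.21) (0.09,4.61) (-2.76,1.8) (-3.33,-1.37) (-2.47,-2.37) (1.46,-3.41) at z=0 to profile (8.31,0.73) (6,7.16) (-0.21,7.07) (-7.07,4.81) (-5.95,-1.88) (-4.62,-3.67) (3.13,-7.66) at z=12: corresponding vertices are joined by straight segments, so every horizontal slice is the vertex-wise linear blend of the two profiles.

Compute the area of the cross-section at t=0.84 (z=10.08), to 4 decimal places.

Cross-section at t=0.84: each vertex is (1-t)·p0[i] + t·p1[i].
  v1: (1-0.84)·(2.95,0.1) + 0.84·(8.31,0.73) = (7.4524,0.6292)
  v2: (1-0.84)·(2.09,2.21) + 0.84·(6,7.16) = (5.3744,6.3680)
  v3: (1-0.84)·(0.09,4.61) + 0.84·(-0.21,7.07) = (-0.1620,6.6764)
  v4: (1-0.84)·(-2.76,1.8) + 0.84·(-7.07,4.81) = (-6.3804,4.3284)
  v5: (1-0.84)·(-3.33,-1.37) + 0.84·(-5.95,-1.88) = (-5.5308,-1.7984)
  v6: (1-0.84)·(-2.47,-2.37) + 0.84·(-4.62,-3.67) = (-4.2760,-3.4620)
  v7: (1-0.84)·(1.46,-3.41) + 0.84·(3.13,-7.66) = (2.8628,-6.9800)
Shoelace sum Σ(x_i·y_{i+1} − x_{i+1}·y_i):
  i=1: 7.4524·6.3680 − 5.3744·0.6292 = +44.0753 (running +44.0753)
  i=2: 5.3744·6.6764 − -0.1620·6.3680 = +36.9133 (running +80.9886)
  i=3: -0.1620·4.3284 − -6.3804·6.6764 = +41.8969 (running +122.8855)
  i=4: -6.3804·-1.7984 − -5.5308·4.3284 = +35.4140 (running +158.2995)
  i=5: -5.5308·-3.4620 − -4.2760·-1.7984 = +11.4577 (running +169.7572)
  i=6: -4.2760·-6.9800 − 2.8628·-3.4620 = +39.7575 (running +209.5147)
  i=7: 2.8628·0.6292 − 7.4524·-6.9800 = +53.8190 (running +263.3337)
Area = |Σ|/2 = |263.3337|/2 = 131.6668

Area at t=0.84: 131.6668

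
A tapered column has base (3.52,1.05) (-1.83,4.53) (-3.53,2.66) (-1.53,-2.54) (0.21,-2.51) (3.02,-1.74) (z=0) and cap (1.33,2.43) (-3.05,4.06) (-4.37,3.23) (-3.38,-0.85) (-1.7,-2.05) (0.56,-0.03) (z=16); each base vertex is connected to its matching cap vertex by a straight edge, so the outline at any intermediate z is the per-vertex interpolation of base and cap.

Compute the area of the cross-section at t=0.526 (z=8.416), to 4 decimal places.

Cross-section at t=0.526: each vertex is (1-t)·p0[i] + t·p1[i].
  v1: (1-0.526)·(3.52,1.05) + 0.526·(1.33,2.43) = (2.3681,1.7759)
  v2: (1-0.526)·(-1.83,4.53) + 0.526·(-3.05,4.06) = (-2.4717,4.2828)
  v3: (1-0.526)·(-3.53,2.66) + 0.526·(-4.37,3.23) = (-3.9718,2.9598)
  v4: (1-0.526)·(-1.53,-2.54) + 0.526·(-3.38,-0.85) = (-2.5031,-1.6511)
  v5: (1-0.526)·(0.21,-2.51) + 0.526·(-1.7,-2.05) = (-0.7947,-2.2680)
  v6: (1-0.526)·(3.02,-1.74) + 0.526·(0.56,-0.03) = (1.7260,-0.8405)
Shoelace sum Σ(x_i·y_{i+1} − x_{i+1}·y_i):
  i=1: 2.3681·4.2828 − -2.4717·1.7759 = +14.5314 (running +14.5314)
  i=2: -2.4717·2.9598 − -3.9718·4.2828 = +9.6947 (running +24.2260)
  i=3: -3.9718·-1.6511 − -2.5031·2.9598 = +13.9665 (running +38.1925)
  i=4: -2.5031·-2.2680 − -0.7947·-1.6511 = +4.3651 (running +42.5576)
  i=5: -0.7947·-0.8405 − 1.7260·-2.2680 = +4.5827 (running +47.1403)
  i=6: 1.7260·1.7759 − 2.3681·-0.8405 = +5.0557 (running +52.1960)
Area = |Σ|/2 = |52.1960|/2 = 26.0980

Area at t=0.526: 26.0980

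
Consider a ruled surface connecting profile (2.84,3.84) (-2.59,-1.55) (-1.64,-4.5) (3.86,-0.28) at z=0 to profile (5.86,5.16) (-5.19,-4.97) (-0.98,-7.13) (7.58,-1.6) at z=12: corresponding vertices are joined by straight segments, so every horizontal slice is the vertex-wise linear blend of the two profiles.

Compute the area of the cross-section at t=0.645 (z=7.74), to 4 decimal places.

Area at t=0.645: 49.4280

Cross-section at t=0.645: each vertex is (1-t)·p0[i] + t·p1[i].
  v1: (1-0.645)·(2.84,3.84) + 0.645·(5.86,5.16) = (4.7879,4.6914)
  v2: (1-0.645)·(-2.59,-1.55) + 0.645·(-5.19,-4.97) = (-4.2670,-3.7559)
  v3: (1-0.645)·(-1.64,-4.5) + 0.645·(-0.98,-7.13) = (-1.2143,-6.1963)
  v4: (1-0.645)·(3.86,-0.28) + 0.645·(7.58,-1.6) = (6.2594,-1.1314)
Shoelace sum Σ(x_i·y_{i+1} − x_{i+1}·y_i):
  i=1: 4.7879·-3.7559 − -4.2670·4.6914 = +2.0353 (running +2.0353)
  i=2: -4.2670·-6.1963 − -1.2143·-3.7559 = +21.8790 (running +23.9144)
  i=3: -1.2143·-1.1314 − 6.2594·-6.1963 = +40.1593 (running +64.0737)
  i=4: 6.2594·4.6914 − 4.7879·-1.1314 = +34.7824 (running +98.8560)
Area = |Σ|/2 = |98.8560|/2 = 49.4280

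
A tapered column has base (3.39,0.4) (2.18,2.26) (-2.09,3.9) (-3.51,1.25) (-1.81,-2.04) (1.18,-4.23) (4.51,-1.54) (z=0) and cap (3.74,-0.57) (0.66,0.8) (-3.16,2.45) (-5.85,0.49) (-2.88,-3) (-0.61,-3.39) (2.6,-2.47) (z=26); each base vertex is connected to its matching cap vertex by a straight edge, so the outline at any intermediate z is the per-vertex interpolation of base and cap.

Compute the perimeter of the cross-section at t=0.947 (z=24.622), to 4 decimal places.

Cross-section at t=0.947: each vertex is (1-t)·p0[i] + t·p1[i].
  v1: (1-0.947)·(3.39,0.4) + 0.947·(3.74,-0.57) = (3.7215,-0.5186)
  v2: (1-0.947)·(2.18,2.26) + 0.947·(0.66,0.8) = (0.7406,0.8774)
  v3: (1-0.947)·(-2.09,3.9) + 0.947·(-3.16,2.45) = (-3.1033,2.5269)
  v4: (1-0.947)·(-3.51,1.25) + 0.947·(-5.85,0.49) = (-5.7260,0.5303)
  v5: (1-0.947)·(-1.81,-2.04) + 0.947·(-2.88,-3) = (-2.8233,-2.9491)
  v6: (1-0.947)·(1.18,-4.23) + 0.947·(-0.61,-3.39) = (-0.5151,-3.4345)
  v7: (1-0.947)·(4.51,-1.54) + 0.947·(2.6,-2.47) = (2.7012,-2.4207)
Perimeter = Σ |v_{i+1} − v_i|:
  edge 1→2: √(-2.9809² + 1.3960²) = 3.2916 (running 3.2916)
  edge 2→3: √(-3.8438² + 1.6495²) = 4.1828 (running 7.4744)
  edge 3→4: √(-2.6227² + -1.9966²) = 3.2962 (running 10.7706)
  edge 4→5: √(2.9027² + -3.4794²) = 4.5312 (running 15.3018)
  edge 5→6: √(2.3082² + -0.4854²) = 2.3586 (running 17.6604)
  edge 6→7: √(3.2164² + 1.0138²) = 3.3724 (running 21.0328)
  edge 7→1: √(1.0202² + 1.9021²) = 2.1585 (running 23.1912)
Perimeter = 23.1912

Perimeter at t=0.947: 23.1912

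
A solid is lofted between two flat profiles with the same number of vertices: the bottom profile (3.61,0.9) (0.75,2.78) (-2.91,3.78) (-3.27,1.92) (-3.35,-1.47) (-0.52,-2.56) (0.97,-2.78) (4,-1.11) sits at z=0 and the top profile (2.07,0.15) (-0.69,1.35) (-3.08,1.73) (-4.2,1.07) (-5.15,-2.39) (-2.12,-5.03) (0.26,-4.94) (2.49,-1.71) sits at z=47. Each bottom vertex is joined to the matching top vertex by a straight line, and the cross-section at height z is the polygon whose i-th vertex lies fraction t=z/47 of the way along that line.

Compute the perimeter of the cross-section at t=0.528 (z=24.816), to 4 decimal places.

Perimeter at t=0.528: 22.2127

Cross-section at t=0.528: each vertex is (1-t)·p0[i] + t·p1[i].
  v1: (1-0.528)·(3.61,0.9) + 0.528·(2.07,0.15) = (2.7969,0.5040)
  v2: (1-0.528)·(0.75,2.78) + 0.528·(-0.69,1.35) = (-0.0103,2.0250)
  v3: (1-0.528)·(-2.91,3.78) + 0.528·(-3.08,1.73) = (-2.9998,2.6976)
  v4: (1-0.528)·(-3.27,1.92) + 0.528·(-4.2,1.07) = (-3.7610,1.4712)
  v5: (1-0.528)·(-3.35,-1.47) + 0.528·(-5.15,-2.39) = (-4.3004,-1.9558)
  v6: (1-0.528)·(-0.52,-2.56) + 0.528·(-2.12,-5.03) = (-1.3648,-3.8642)
  v7: (1-0.528)·(0.97,-2.78) + 0.528·(0.26,-4.94) = (0.5951,-3.9205)
  v8: (1-0.528)·(4,-1.11) + 0.528·(2.49,-1.71) = (3.2027,-1.4268)
Perimeter = Σ |v_{i+1} − v_i|:
  edge 1→2: √(-2.8072² + 1.5210²) = 3.1928 (running 3.1928)
  edge 2→3: √(-2.9894² + 0.6726²) = 3.0642 (running 6.2569)
  edge 3→4: √(-0.7613² + -1.2264²) = 1.4435 (running 7.7004)
  edge 4→5: √(-0.5394² + -3.4270²) = 3.4691 (running 11.1695)
  edge 5→6: √(2.9356² + -1.9084²) = 3.5014 (running 14.6709)
  edge 6→7: √(1.9599² + -0.0563²) = 1.9607 (running 16.6317)
  edge 7→8: √(2.6076² + 2.4937²) = 3.6080 (running 20.2397)
  edge 8→1: √(-0.4058² + 1.9308²) = 1.9730 (running 22.2127)
Perimeter = 22.2127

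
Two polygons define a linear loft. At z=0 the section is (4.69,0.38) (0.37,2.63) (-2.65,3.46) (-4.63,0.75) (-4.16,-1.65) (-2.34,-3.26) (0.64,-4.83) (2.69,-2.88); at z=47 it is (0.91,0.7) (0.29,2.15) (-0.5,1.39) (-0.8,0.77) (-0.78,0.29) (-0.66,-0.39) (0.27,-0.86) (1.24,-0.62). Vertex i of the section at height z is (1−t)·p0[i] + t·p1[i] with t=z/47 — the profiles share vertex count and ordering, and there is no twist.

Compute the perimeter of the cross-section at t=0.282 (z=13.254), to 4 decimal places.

Perimeter at t=0.282: 20.6849

Cross-section at t=0.282: each vertex is (1-t)·p0[i] + t·p1[i].
  v1: (1-0.282)·(4.69,0.38) + 0.282·(0.91,0.7) = (3.6240,0.4702)
  v2: (1-0.282)·(0.37,2.63) + 0.282·(0.29,2.15) = (0.3474,2.4946)
  v3: (1-0.282)·(-2.65,3.46) + 0.282·(-0.5,1.39) = (-2.0437,2.8763)
  v4: (1-0.282)·(-4.63,0.75) + 0.282·(-0.8,0.77) = (-3.5499,0.7556)
  v5: (1-0.282)·(-4.16,-1.65) + 0.282·(-0.78,0.29) = (-3.2068,-1.1029)
  v6: (1-0.282)·(-2.34,-3.26) + 0.282·(-0.66,-0.39) = (-1.8662,-2.4507)
  v7: (1-0.282)·(0.64,-4.83) + 0.282·(0.27,-0.86) = (0.5357,-3.7105)
  v8: (1-0.282)·(2.69,-2.88) + 0.282·(1.24,-0.62) = (2.2811,-2.2427)
Perimeter = Σ |v_{i+1} − v_i|:
  edge 1→2: √(-3.2766² + 2.0244²) = 3.8515 (running 3.8515)
  edge 2→3: √(-2.3911² + 0.3816²) = 2.4214 (running 6.2729)
  edge 3→4: √(-1.5062² + -2.1206²) = 2.6011 (running 8.8740)
  edge 4→5: √(0.3431² + -1.8586²) = 1.8900 (running 10.7640)
  edge 5→6: √(1.3406² + -1.3477²) = 1.9010 (running 12.6650)
  edge 6→7: √(2.4019² + -1.2598²) = 2.7122 (running 15.3772)
  edge 7→8: √(1.7454² + 1.4678²) = 2.2806 (running 17.6578)
  edge 8→1: √(1.3429² + 2.7129²) = 3.0271 (running 20.6849)
Perimeter = 20.6849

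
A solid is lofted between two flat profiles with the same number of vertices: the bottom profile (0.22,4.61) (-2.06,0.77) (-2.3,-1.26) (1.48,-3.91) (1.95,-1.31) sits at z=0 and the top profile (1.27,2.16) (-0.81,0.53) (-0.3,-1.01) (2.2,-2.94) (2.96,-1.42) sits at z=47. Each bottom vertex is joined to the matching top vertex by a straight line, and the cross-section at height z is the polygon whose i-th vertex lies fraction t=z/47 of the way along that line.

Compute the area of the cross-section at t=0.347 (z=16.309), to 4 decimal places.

Cross-section at t=0.347: each vertex is (1-t)·p0[i] + t·p1[i].
  v1: (1-0.347)·(0.22,4.61) + 0.347·(1.27,2.16) = (0.5843,3.7599)
  v2: (1-0.347)·(-2.06,0.77) + 0.347·(-0.81,0.53) = (-1.6262,0.6867)
  v3: (1-0.347)·(-2.3,-1.26) + 0.347·(-0.3,-1.01) = (-1.6060,-1.1733)
  v4: (1-0.347)·(1.48,-3.91) + 0.347·(2.2,-2.94) = (1.7298,-3.5734)
  v5: (1-0.347)·(1.95,-1.31) + 0.347·(2.96,-1.42) = (2.3005,-1.3482)
Shoelace sum Σ(x_i·y_{i+1} − x_{i+1}·y_i):
  i=1: 0.5843·0.6867 − -1.6262·3.7599 = +6.5157 (running +6.5157)
  i=2: -1.6262·-1.1733 − -1.6060·0.6867 = +3.0109 (running +9.5266)
  i=3: -1.6060·-3.5734 − 1.7298·-1.1733 = +7.7684 (running +17.2950)
  i=4: 1.7298·-1.3482 − 2.3005·-3.5734 = +5.8884 (running +23.1834)
  i=5: 2.3005·3.7599 − 0.5843·-1.3482 = +9.4372 (running +32.6207)
Area = |Σ|/2 = |32.6207|/2 = 16.3103

Area at t=0.347: 16.3103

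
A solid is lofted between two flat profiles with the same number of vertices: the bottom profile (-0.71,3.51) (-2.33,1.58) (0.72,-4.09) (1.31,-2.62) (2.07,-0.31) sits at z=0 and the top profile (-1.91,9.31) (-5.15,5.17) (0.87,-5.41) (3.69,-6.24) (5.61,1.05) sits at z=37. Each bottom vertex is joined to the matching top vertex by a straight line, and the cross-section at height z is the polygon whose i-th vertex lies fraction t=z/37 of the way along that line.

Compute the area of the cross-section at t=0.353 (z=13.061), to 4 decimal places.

Area at t=0.353: 33.4663

Cross-section at t=0.353: each vertex is (1-t)·p0[i] + t·p1[i].
  v1: (1-0.353)·(-0.71,3.51) + 0.353·(-1.91,9.31) = (-1.1336,5.5574)
  v2: (1-0.353)·(-2.33,1.58) + 0.353·(-5.15,5.17) = (-3.3255,2.8473)
  v3: (1-0.353)·(0.72,-4.09) + 0.353·(0.87,-5.41) = (0.7730,-4.5560)
  v4: (1-0.353)·(1.31,-2.62) + 0.353·(3.69,-6.24) = (2.1501,-3.8979)
  v5: (1-0.353)·(2.07,-0.31) + 0.353·(5.61,1.05) = (3.3196,0.1701)
Shoelace sum Σ(x_i·y_{i+1} − x_{i+1}·y_i):
  i=1: -1.1336·2.8473 − -3.3255·5.5574 = +15.2532 (running +15.2532)
  i=2: -3.3255·-4.5560 − 0.7730·2.8473 = +12.9499 (running +28.2031)
  i=3: 0.7730·-3.8979 − 2.1501·-4.5560 = +6.7831 (running +34.9862)
  i=4: 2.1501·0.1701 − 3.3196·-3.8979 = +13.3051 (running +48.2913)
  i=5: 3.3196·5.5574 − -1.1336·0.1701 = +18.6413 (running +66.9326)
Area = |Σ|/2 = |66.9326|/2 = 33.4663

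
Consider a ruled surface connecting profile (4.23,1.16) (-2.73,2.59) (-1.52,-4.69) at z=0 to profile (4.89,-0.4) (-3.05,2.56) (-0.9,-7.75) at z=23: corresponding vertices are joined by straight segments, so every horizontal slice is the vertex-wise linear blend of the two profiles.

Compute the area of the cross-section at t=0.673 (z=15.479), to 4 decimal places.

Area at t=0.673: 33.2378

Cross-section at t=0.673: each vertex is (1-t)·p0[i] + t·p1[i].
  v1: (1-0.673)·(4.23,1.16) + 0.673·(4.89,-0.4) = (4.6742,0.1101)
  v2: (1-0.673)·(-2.73,2.59) + 0.673·(-3.05,2.56) = (-2.9454,2.5698)
  v3: (1-0.673)·(-1.52,-4.69) + 0.673·(-0.9,-7.75) = (-1.1027,-6.7494)
Shoelace sum Σ(x_i·y_{i+1} − x_{i+1}·y_i):
  i=1: 4.6742·2.5698 − -2.9454·0.1101 = +12.3361 (running +12.3361)
  i=2: -2.9454·-6.7494 − -1.1027·2.5698 = +22.7132 (running +35.0493)
  i=3: -1.1027·0.1101 − 4.6742·-6.7494 = +31.4264 (running +66.4757)
Area = |Σ|/2 = |66.4757|/2 = 33.2378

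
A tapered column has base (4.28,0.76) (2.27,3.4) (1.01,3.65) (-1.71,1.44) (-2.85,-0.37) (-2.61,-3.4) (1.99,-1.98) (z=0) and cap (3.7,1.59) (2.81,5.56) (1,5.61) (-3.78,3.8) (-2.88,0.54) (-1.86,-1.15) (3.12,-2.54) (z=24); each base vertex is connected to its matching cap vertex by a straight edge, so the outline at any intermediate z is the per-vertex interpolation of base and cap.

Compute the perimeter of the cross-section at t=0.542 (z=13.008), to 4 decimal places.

Perimeter at t=0.542: 23.0801

Cross-section at t=0.542: each vertex is (1-t)·p0[i] + t·p1[i].
  v1: (1-0.542)·(4.28,0.76) + 0.542·(3.7,1.59) = (3.9656,1.2099)
  v2: (1-0.542)·(2.27,3.4) + 0.542·(2.81,5.56) = (2.5627,4.5707)
  v3: (1-0.542)·(1.01,3.65) + 0.542·(1,5.61) = (1.0046,4.7123)
  v4: (1-0.542)·(-1.71,1.44) + 0.542·(-3.78,3.8) = (-2.8319,2.7191)
  v5: (1-0.542)·(-2.85,-0.37) + 0.542·(-2.88,0.54) = (-2.8663,0.1232)
  v6: (1-0.542)·(-2.61,-3.4) + 0.542·(-1.86,-1.15) = (-2.2035,-2.1805)
  v7: (1-0.542)·(1.99,-1.98) + 0.542·(3.12,-2.54) = (2.6025,-2.2835)
Perimeter = Σ |v_{i+1} − v_i|:
  edge 1→2: √(-1.4030² + 3.3609²) = 3.6419 (running 3.6419)
  edge 2→3: √(-1.5581² + 0.1416²) = 1.5645 (running 5.2065)
  edge 3→4: √(-3.8365² + -1.9932²) = 4.3234 (running 9.5298)
  edge 4→5: √(-0.0343² + -2.5959²) = 2.5961 (running 12.1260)
  edge 5→6: √(0.6628² + -2.3037²) = 2.3972 (running 14.5231)
  edge 6→7: √(4.8060² + -0.1030²) = 4.8071 (running 19.3302)
  edge 7→1: √(1.3632² + 3.4934²) = 3.7499 (running 23.0801)
Perimeter = 23.0801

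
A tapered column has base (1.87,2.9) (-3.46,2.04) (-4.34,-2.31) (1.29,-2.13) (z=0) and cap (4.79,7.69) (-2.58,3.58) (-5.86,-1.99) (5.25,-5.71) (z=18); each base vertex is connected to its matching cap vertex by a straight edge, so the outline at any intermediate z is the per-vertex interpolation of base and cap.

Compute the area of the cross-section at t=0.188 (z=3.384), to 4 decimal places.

Area at t=0.188: 34.2000

Cross-section at t=0.188: each vertex is (1-t)·p0[i] + t·p1[i].
  v1: (1-0.188)·(1.87,2.9) + 0.188·(4.79,7.69) = (2.4190,3.8005)
  v2: (1-0.188)·(-3.46,2.04) + 0.188·(-2.58,3.58) = (-3.2946,2.3295)
  v3: (1-0.188)·(-4.34,-2.31) + 0.188·(-5.86,-1.99) = (-4.6258,-2.2498)
  v4: (1-0.188)·(1.29,-2.13) + 0.188·(5.25,-5.71) = (2.0345,-2.8030)
Shoelace sum Σ(x_i·y_{i+1} − x_{i+1}·y_i):
  i=1: 2.4190·2.3295 − -3.2946·3.8005 = +18.1561 (running +18.1561)
  i=2: -3.2946·-2.2498 − -4.6258·2.3295 = +18.1880 (running +36.3441)
  i=3: -4.6258·-2.8030 − 2.0345·-2.2498 = +17.5434 (running +53.8875)
  i=4: 2.0345·3.8005 − 2.4190·-2.8030 = +14.5125 (running +68.4001)
Area = |Σ|/2 = |68.4001|/2 = 34.2000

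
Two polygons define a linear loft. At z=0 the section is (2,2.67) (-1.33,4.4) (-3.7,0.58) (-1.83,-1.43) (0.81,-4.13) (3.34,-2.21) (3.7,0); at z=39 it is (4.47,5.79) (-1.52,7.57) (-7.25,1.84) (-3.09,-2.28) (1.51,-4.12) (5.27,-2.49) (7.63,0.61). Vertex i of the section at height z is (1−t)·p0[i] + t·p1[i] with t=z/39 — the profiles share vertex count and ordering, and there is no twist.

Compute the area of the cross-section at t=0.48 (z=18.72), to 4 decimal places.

Area at t=0.48: 65.8396

Cross-section at t=0.48: each vertex is (1-t)·p0[i] + t·p1[i].
  v1: (1-0.48)·(2,2.67) + 0.48·(4.47,5.79) = (3.1856,4.1676)
  v2: (1-0.48)·(-1.33,4.4) + 0.48·(-1.52,7.57) = (-1.4212,5.9216)
  v3: (1-0.48)·(-3.7,0.58) + 0.48·(-7.25,1.84) = (-5.4040,1.1848)
  v4: (1-0.48)·(-1.83,-1.43) + 0.48·(-3.09,-2.28) = (-2.4348,-1.8380)
  v5: (1-0.48)·(0.81,-4.13) + 0.48·(1.51,-4.12) = (1.1460,-4.1252)
  v6: (1-0.48)·(3.34,-2.21) + 0.48·(5.27,-2.49) = (4.2664,-2.3444)
  v7: (1-0.48)·(3.7,0) + 0.48·(7.63,0.61) = (5.5864,0.2928)
Shoelace sum Σ(x_i·y_{i+1} − x_{i+1}·y_i):
  i=1: 3.1856·5.9216 − -1.4212·4.1676 = +24.7868 (running +24.7868)
  i=2: -1.4212·1.1848 − -5.4040·5.9216 = +30.3165 (running +55.1033)
  i=3: -5.4040·-1.8380 − -2.4348·1.1848 = +12.8173 (running +67.9206)
  i=4: -2.4348·-4.1252 − 1.1460·-1.8380 = +12.1504 (running +80.0710)
  i=5: 1.1460·-2.3444 − 4.2664·-4.1252 = +14.9131 (running +94.9841)
  i=6: 4.2664·0.2928 − 5.5864·-2.3444 = +14.3460 (running +109.3300)
  i=7: 5.5864·4.1676 − 3.1856·0.2928 = +22.3491 (running +131.6792)
Area = |Σ|/2 = |131.6792|/2 = 65.8396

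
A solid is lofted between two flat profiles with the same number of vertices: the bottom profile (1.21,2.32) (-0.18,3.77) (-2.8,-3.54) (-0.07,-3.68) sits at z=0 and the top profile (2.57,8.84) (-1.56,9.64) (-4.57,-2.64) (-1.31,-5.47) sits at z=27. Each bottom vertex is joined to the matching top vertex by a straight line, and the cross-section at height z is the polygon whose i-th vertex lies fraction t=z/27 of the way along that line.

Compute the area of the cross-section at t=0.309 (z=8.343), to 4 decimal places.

Cross-section at t=0.309: each vertex is (1-t)·p0[i] + t·p1[i].
  v1: (1-0.309)·(1.21,2.32) + 0.309·(2.57,8.84) = (1.6302,4.3347)
  v2: (1-0.309)·(-0.18,3.77) + 0.309·(-1.56,9.64) = (-0.6064,5.5838)
  v3: (1-0.309)·(-2.8,-3.54) + 0.309·(-4.57,-2.64) = (-3.3469,-3.2619)
  v4: (1-0.309)·(-0.07,-3.68) + 0.309·(-1.31,-5.47) = (-0.4532,-4.2331)
Shoelace sum Σ(x_i·y_{i+1} − x_{i+1}·y_i):
  i=1: 1.6302·5.5838 − -0.6064·4.3347 = +11.7316 (running +11.7316)
  i=2: -0.6064·-3.2619 − -3.3469·5.5838 = +20.6668 (running +32.3984)
  i=3: -3.3469·-4.2331 − -0.4532·-3.2619 = +12.6898 (running +45.0881)
  i=4: -0.4532·4.3347 − 1.6302·-4.2331 = +4.9367 (running +50.0248)
Area = |Σ|/2 = |50.0248|/2 = 25.0124

Area at t=0.309: 25.0124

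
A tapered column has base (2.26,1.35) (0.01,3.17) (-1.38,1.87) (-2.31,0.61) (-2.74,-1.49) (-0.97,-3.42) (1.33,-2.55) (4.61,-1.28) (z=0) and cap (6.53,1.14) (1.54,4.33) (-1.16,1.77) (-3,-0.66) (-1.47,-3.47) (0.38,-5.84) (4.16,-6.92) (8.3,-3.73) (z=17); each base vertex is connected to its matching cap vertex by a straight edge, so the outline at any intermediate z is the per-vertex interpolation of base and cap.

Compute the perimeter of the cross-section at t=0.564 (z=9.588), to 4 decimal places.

Perimeter at t=0.564: 27.3223

Cross-section at t=0.564: each vertex is (1-t)·p0[i] + t·p1[i].
  v1: (1-0.564)·(2.26,1.35) + 0.564·(6.53,1.14) = (4.6683,1.2316)
  v2: (1-0.564)·(0.01,3.17) + 0.564·(1.54,4.33) = (0.8729,3.8242)
  v3: (1-0.564)·(-1.38,1.87) + 0.564·(-1.16,1.77) = (-1.2559,1.8136)
  v4: (1-0.564)·(-2.31,0.61) + 0.564·(-3,-0.66) = (-2.6992,-0.1063)
  v5: (1-0.564)·(-2.74,-1.49) + 0.564·(-1.47,-3.47) = (-2.0237,-2.6067)
  v6: (1-0.564)·(-0.97,-3.42) + 0.564·(0.38,-5.84) = (-0.2086,-4.7849)
  v7: (1-0.564)·(1.33,-2.55) + 0.564·(4.16,-6.92) = (2.9261,-5.0147)
  v8: (1-0.564)·(4.61,-1.28) + 0.564·(8.3,-3.73) = (6.6912,-2.6618)
Perimeter = Σ |v_{i+1} − v_i|:
  edge 1→2: √(-3.7954² + 2.5927²) = 4.5964 (running 4.5964)
  edge 2→3: √(-2.1288² + -2.0106²) = 2.9282 (running 7.5246)
  edge 3→4: √(-1.4432² + -1.9199²) = 2.4018 (running 9.9265)
  edge 4→5: √(0.6754² + -2.5004²) = 2.5901 (running 12.5165)
  edge 5→6: √(1.8151² + -2.1782²) = 2.8353 (running 15.3519)
  edge 6→7: √(3.1347² + -0.2298²) = 3.1431 (running 18.4950)
  edge 7→8: √(3.7650² + 2.3529²) = 4.4398 (running 22.9348)
  edge 8→1: √(-2.0229² + 3.8934²) = 4.3875 (running 27.3223)
Perimeter = 27.3223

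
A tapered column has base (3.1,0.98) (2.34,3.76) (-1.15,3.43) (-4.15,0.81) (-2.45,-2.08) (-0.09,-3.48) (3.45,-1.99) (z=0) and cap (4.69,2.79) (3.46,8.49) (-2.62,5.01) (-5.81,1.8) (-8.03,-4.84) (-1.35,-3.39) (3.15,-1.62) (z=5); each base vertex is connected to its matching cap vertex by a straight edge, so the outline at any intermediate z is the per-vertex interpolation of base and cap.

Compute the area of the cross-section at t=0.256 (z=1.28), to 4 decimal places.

Area at t=0.256: 50.1550

Cross-section at t=0.256: each vertex is (1-t)·p0[i] + t·p1[i].
  v1: (1-0.256)·(3.1,0.98) + 0.256·(4.69,2.79) = (3.5070,1.4434)
  v2: (1-0.256)·(2.34,3.76) + 0.256·(3.46,8.49) = (2.6267,4.9709)
  v3: (1-0.256)·(-1.15,3.43) + 0.256·(-2.62,5.01) = (-1.5263,3.8345)
  v4: (1-0.256)·(-4.15,0.81) + 0.256·(-5.81,1.8) = (-4.5750,1.0634)
  v5: (1-0.256)·(-2.45,-2.08) + 0.256·(-8.03,-4.84) = (-3.8785,-2.7866)
  v6: (1-0.256)·(-0.09,-3.48) + 0.256·(-1.35,-3.39) = (-0.4126,-3.4570)
  v7: (1-0.256)·(3.45,-1.99) + 0.256·(3.15,-1.62) = (3.3732,-1.8953)
Shoelace sum Σ(x_i·y_{i+1} − x_{i+1}·y_i):
  i=1: 3.5070·4.9709 − 2.6267·1.4434 = +13.6418 (running +13.6418)
  i=2: 2.6267·3.8345 − -1.5263·4.9709 = +17.6593 (running +31.3010)
  i=3: -1.5263·1.0634 − -4.5750·3.8345 = +15.9194 (running +47.2205)
  i=4: -4.5750·-2.7866 − -3.8785·1.0634 = +16.8729 (running +64.0934)
  i=5: -3.8785·-3.4570 − -0.4126·-2.7866 = +12.2581 (running +76.3515)
  i=6: -0.4126·-1.8953 − 3.3732·-3.4570 = +12.4429 (running +88.7945)
  i=7: 3.3732·1.4434 − 3.5070·-1.8953 = +11.5156 (running +100.3100)
Area = |Σ|/2 = |100.3100|/2 = 50.1550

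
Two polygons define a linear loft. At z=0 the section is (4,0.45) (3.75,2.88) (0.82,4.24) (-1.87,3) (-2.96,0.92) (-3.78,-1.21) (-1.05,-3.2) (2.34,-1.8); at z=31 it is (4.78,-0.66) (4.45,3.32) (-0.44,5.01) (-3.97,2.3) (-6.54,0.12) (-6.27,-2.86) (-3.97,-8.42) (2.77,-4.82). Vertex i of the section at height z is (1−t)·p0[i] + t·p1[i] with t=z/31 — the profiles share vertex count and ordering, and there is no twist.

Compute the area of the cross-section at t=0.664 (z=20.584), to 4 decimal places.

Area at t=0.664: 76.2044

Cross-section at t=0.664: each vertex is (1-t)·p0[i] + t·p1[i].
  v1: (1-0.664)·(4,0.45) + 0.664·(4.78,-0.66) = (4.5179,-0.2870)
  v2: (1-0.664)·(3.75,2.88) + 0.664·(4.45,3.32) = (4.2148,3.1722)
  v3: (1-0.664)·(0.82,4.24) + 0.664·(-0.44,5.01) = (-0.0166,4.7513)
  v4: (1-0.664)·(-1.87,3) + 0.664·(-3.97,2.3) = (-3.2644,2.5352)
  v5: (1-0.664)·(-2.96,0.92) + 0.664·(-6.54,0.12) = (-5.3371,0.3888)
  v6: (1-0.664)·(-3.78,-1.21) + 0.664·(-6.27,-2.86) = (-5.4334,-2.3056)
  v7: (1-0.664)·(-1.05,-3.2) + 0.664·(-3.97,-8.42) = (-2.9889,-6.6661)
  v8: (1-0.664)·(2.34,-1.8) + 0.664·(2.77,-4.82) = (2.6255,-3.8053)
Shoelace sum Σ(x_i·y_{i+1} − x_{i+1}·y_i):
  i=1: 4.5179·3.1722 − 4.2148·-0.2870 = +15.5414 (running +15.5414)
  i=2: 4.2148·4.7513 − -0.0166·3.1722 = +20.0785 (running +35.6199)
  i=3: -0.0166·2.5352 − -3.2644·4.7513 = +15.4679 (running +51.0878)
  i=4: -3.2644·0.3888 − -5.3371·2.5352 = +12.2615 (running +63.3492)
  i=5: -5.3371·-2.3056 − -5.4334·0.3888 = +14.4178 (running +77.7670)
  i=6: -5.4334·-6.6661 − -2.9889·-2.3056 = +29.3281 (running +107.0950)
  i=7: -2.9889·-3.8053 − 2.6255·-6.6661 = +28.8755 (running +135.9705)
  i=8: 2.6255·-0.2870 − 4.5179·-3.8053 = +16.4383 (running +152.4088)
Area = |Σ|/2 = |152.4088|/2 = 76.2044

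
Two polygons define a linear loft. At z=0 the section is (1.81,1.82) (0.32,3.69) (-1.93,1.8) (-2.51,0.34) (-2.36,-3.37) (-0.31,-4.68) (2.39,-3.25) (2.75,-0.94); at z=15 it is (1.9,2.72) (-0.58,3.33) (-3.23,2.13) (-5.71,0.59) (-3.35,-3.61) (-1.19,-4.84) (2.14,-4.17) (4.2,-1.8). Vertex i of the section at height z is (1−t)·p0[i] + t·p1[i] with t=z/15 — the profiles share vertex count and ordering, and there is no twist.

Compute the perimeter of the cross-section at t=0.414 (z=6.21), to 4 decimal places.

Cross-section at t=0.414: each vertex is (1-t)·p0[i] + t·p1[i].
  v1: (1-0.414)·(1.81,1.82) + 0.414·(1.9,2.72) = (1.8473,2.1926)
  v2: (1-0.414)·(0.32,3.69) + 0.414·(-0.58,3.33) = (-0.0526,3.5410)
  v3: (1-0.414)·(-1.93,1.8) + 0.414·(-3.23,2.13) = (-2.4682,1.9366)
  v4: (1-0.414)·(-2.51,0.34) + 0.414·(-5.71,0.59) = (-3.8348,0.4435)
  v5: (1-0.414)·(-2.36,-3.37) + 0.414·(-3.35,-3.61) = (-2.7699,-3.4694)
  v6: (1-0.414)·(-0.31,-4.68) + 0.414·(-1.19,-4.84) = (-0.6743,-4.7462)
  v7: (1-0.414)·(2.39,-3.25) + 0.414·(2.14,-4.17) = (2.2865,-3.6309)
  v8: (1-0.414)·(2.75,-0.94) + 0.414·(4.2,-1.8) = (3.3503,-1.2960)
Perimeter = Σ |v_{i+1} − v_i|:
  edge 1→2: √(-1.8999² + 1.3484²) = 2.3297 (running 2.3297)
  edge 2→3: √(-2.4156² + -1.6043²) = 2.8998 (running 5.2295)
  edge 3→4: √(-1.3666² + -1.4931²) = 2.0241 (running 7.2536)
  edge 4→5: √(1.0649² + -3.9129²) = 4.0552 (running 11.3088)
  edge 5→6: √(2.0955² + -1.2769²) = 2.4539 (running 13.7628)
  edge 6→7: √(2.9608² + 1.1154²) = 3.1639 (running 16.9267)
  edge 7→8: √(1.0638² + 2.3348²) = 2.5658 (running 19.4925)
  edge 8→1: √(-1.5030² + 3.4886²) = 3.7986 (running 23.2911)
Perimeter = 23.2911

Perimeter at t=0.414: 23.2911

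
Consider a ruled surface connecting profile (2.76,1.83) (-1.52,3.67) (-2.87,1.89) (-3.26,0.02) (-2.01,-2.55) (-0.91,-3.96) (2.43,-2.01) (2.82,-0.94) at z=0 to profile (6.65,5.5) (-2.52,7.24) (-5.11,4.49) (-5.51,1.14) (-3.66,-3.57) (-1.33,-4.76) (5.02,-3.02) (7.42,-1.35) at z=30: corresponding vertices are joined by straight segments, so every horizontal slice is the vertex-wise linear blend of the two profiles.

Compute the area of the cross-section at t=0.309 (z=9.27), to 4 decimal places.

Area at t=0.309: 52.4206

Cross-section at t=0.309: each vertex is (1-t)·p0[i] + t·p1[i].
  v1: (1-0.309)·(2.76,1.83) + 0.309·(6.65,5.5) = (3.9620,2.9640)
  v2: (1-0.309)·(-1.52,3.67) + 0.309·(-2.52,7.24) = (-1.8290,4.7731)
  v3: (1-0.309)·(-2.87,1.89) + 0.309·(-5.11,4.49) = (-3.5622,2.6934)
  v4: (1-0.309)·(-3.26,0.02) + 0.309·(-5.51,1.14) = (-3.9552,0.3661)
  v5: (1-0.309)·(-2.01,-2.55) + 0.309·(-3.66,-3.57) = (-2.5198,-2.8652)
  v6: (1-0.309)·(-0.91,-3.96) + 0.309·(-1.33,-4.76) = (-1.0398,-4.2072)
  v7: (1-0.309)·(2.43,-2.01) + 0.309·(5.02,-3.02) = (3.2303,-2.3221)
  v8: (1-0.309)·(2.82,-0.94) + 0.309·(7.42,-1.35) = (4.2414,-1.0667)
Shoelace sum Σ(x_i·y_{i+1} − x_{i+1}·y_i):
  i=1: 3.9620·4.7731 − -1.8290·2.9640 = +24.3324 (running +24.3324)
  i=2: -1.8290·2.6934 − -3.5622·4.7731 = +12.0764 (running +36.4088)
  i=3: -3.5622·0.3661 − -3.9552·2.6934 = +9.3490 (running +45.7579)
  i=4: -3.9552·-2.8652 − -2.5198·0.3661 = +12.2550 (running +58.0128)
  i=5: -2.5198·-4.2072 − -1.0398·-2.8652 = +7.6224 (running +65.6352)
  i=6: -1.0398·-2.3221 − 3.2303·-4.2072 = +16.0050 (running +81.6402)
  i=7: 3.2303·-1.0667 − 4.2414·-2.3221 = +6.4032 (running +88.0434)
  i=8: 4.2414·2.9640 − 3.9620·-1.0667 = +16.7979 (running +104.8413)
Area = |Σ|/2 = |104.8413|/2 = 52.4206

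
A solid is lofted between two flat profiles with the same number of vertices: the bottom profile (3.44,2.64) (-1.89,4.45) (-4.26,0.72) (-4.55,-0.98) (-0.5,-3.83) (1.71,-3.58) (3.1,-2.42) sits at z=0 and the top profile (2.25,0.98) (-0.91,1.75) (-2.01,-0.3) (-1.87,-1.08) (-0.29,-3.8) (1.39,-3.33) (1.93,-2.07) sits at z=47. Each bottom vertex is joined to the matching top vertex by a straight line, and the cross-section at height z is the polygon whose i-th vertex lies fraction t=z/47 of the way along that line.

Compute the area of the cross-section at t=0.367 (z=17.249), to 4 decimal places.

Area at t=0.367: 34.1453

Cross-section at t=0.367: each vertex is (1-t)·p0[i] + t·p1[i].
  v1: (1-0.367)·(3.44,2.64) + 0.367·(2.25,0.98) = (3.0033,2.0308)
  v2: (1-0.367)·(-1.89,4.45) + 0.367·(-0.91,1.75) = (-1.5303,3.4591)
  v3: (1-0.367)·(-4.26,0.72) + 0.367·(-2.01,-0.3) = (-3.4343,0.3457)
  v4: (1-0.367)·(-4.55,-0.98) + 0.367·(-1.87,-1.08) = (-3.5664,-1.0167)
  v5: (1-0.367)·(-0.5,-3.83) + 0.367·(-0.29,-3.8) = (-0.4229,-3.8190)
  v6: (1-0.367)·(1.71,-3.58) + 0.367·(1.39,-3.33) = (1.5926,-3.4882)
  v7: (1-0.367)·(3.1,-2.42) + 0.367·(1.93,-2.07) = (2.6706,-2.2915)
Shoelace sum Σ(x_i·y_{i+1} − x_{i+1}·y_i):
  i=1: 3.0033·3.4591 − -1.5303·2.0308 = +13.4964 (running +13.4964)
  i=2: -1.5303·0.3457 − -3.4343·3.4591 = +11.3504 (running +24.8468)
  i=3: -3.4343·-1.0167 − -3.5664·0.3457 = +4.7244 (running +29.5712)
  i=4: -3.5664·-3.8190 − -0.4229·-1.0167 = +13.1902 (running +42.7614)
  i=5: -0.4229·-3.4882 − 1.5926·-3.8190 = +7.5573 (running +50.3187)
  i=6: 1.5926·-2.2915 − 2.6706·-3.4882 = +5.6663 (running +55.9850)
  i=7: 2.6706·2.0308 − 3.0033·-2.2915 = +12.3056 (running +68.2906)
Area = |Σ|/2 = |68.2906|/2 = 34.1453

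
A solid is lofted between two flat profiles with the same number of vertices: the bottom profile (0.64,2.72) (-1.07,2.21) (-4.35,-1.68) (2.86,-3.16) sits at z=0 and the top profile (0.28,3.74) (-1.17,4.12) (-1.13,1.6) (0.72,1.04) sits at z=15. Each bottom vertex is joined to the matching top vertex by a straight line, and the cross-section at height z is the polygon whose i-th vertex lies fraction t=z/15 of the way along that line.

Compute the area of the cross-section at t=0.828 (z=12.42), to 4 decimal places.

Area at t=0.828: 6.3519

Cross-section at t=0.828: each vertex is (1-t)·p0[i] + t·p1[i].
  v1: (1-0.828)·(0.64,2.72) + 0.828·(0.28,3.74) = (0.3419,3.5646)
  v2: (1-0.828)·(-1.07,2.21) + 0.828·(-1.17,4.12) = (-1.1528,3.7915)
  v3: (1-0.828)·(-4.35,-1.68) + 0.828·(-1.13,1.6) = (-1.6838,1.0358)
  v4: (1-0.828)·(2.86,-3.16) + 0.828·(0.72,1.04) = (1.0881,0.3176)
Shoelace sum Σ(x_i·y_{i+1} − x_{i+1}·y_i):
  i=1: 0.3419·3.7915 − -1.1528·3.5646 = +5.4056 (running +5.4056)
  i=2: -1.1528·1.0358 − -1.6838·3.7915 = +5.1901 (running +10.5957)
  i=3: -1.6838·0.3176 − 1.0881·1.0358 = -1.6619 (running +8.9339)
  i=4: 1.0881·3.5646 − 0.3419·0.3176 = +3.7699 (running +12.7038)
Area = |Σ|/2 = |12.7038|/2 = 6.3519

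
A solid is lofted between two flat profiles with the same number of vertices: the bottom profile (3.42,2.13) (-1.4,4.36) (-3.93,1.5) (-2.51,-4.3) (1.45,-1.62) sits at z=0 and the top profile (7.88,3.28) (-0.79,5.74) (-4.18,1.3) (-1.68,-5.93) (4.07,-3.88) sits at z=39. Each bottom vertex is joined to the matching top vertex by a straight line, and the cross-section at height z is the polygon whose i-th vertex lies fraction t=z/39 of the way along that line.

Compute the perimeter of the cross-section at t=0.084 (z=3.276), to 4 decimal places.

Cross-section at t=0.084: each vertex is (1-t)·p0[i] + t·p1[i].
  v1: (1-0.084)·(3.42,2.13) + 0.084·(7.88,3.28) = (3.7946,2.2266)
  v2: (1-0.084)·(-1.4,4.36) + 0.084·(-0.79,5.74) = (-1.3488,4.4759)
  v3: (1-0.084)·(-3.93,1.5) + 0.084·(-4.18,1.3) = (-3.9510,1.4832)
  v4: (1-0.084)·(-2.51,-4.3) + 0.084·(-1.68,-5.93) = (-2.4403,-4.4369)
  v5: (1-0.084)·(1.45,-1.62) + 0.084·(4.07,-3.88) = (1.6701,-1.8098)
Perimeter = Σ |v_{i+1} − v_i|:
  edge 1→2: √(-5.1434² + 2.2493²) = 5.6137 (running 5.6137)
  edge 2→3: √(-2.6022² + -2.9927²) = 3.9659 (running 9.5796)
  edge 3→4: √(1.5107² + -5.9201²) = 6.1098 (running 15.6894)
  edge 4→5: √(4.1104² + 2.6271²) = 4.8782 (running 20.5676)
  edge 5→1: √(2.1246² + 4.0364²) = 4.5614 (running 25.1290)
Perimeter = 25.1290

Perimeter at t=0.084: 25.1290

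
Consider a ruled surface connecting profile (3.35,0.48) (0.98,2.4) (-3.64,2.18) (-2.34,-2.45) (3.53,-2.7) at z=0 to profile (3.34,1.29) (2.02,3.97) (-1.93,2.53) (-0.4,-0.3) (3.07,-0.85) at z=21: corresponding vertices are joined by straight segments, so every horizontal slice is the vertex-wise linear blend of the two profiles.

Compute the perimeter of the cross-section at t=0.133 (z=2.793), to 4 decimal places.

Cross-section at t=0.133: each vertex is (1-t)·p0[i] + t·p1[i].
  v1: (1-0.133)·(3.35,0.48) + 0.133·(3.34,1.29) = (3.3487,0.5877)
  v2: (1-0.133)·(0.98,2.4) + 0.133·(2.02,3.97) = (1.1183,2.6088)
  v3: (1-0.133)·(-3.64,2.18) + 0.133·(-1.93,2.53) = (-3.4126,2.2266)
  v4: (1-0.133)·(-2.34,-2.45) + 0.133·(-0.4,-0.3) = (-2.0820,-2.1641)
  v5: (1-0.133)·(3.53,-2.7) + 0.133·(3.07,-0.85) = (3.4688,-2.4539)
Perimeter = Σ |v_{i+1} − v_i|:
  edge 1→2: √(-2.2304² + 2.0211²) = 3.0099 (running 3.0099)
  edge 2→3: √(-4.5309² + -0.3823²) = 4.5470 (running 7.5568)
  edge 3→4: √(1.3306² + -4.3906²) = 4.5878 (running 12.1446)
  edge 4→5: √(5.5508² + -0.2899²) = 5.5584 (running 17.7030)
  edge 5→1: √(-0.1201² + 3.0417²) = 3.0441 (running 20.7471)
Perimeter = 20.7471

Perimeter at t=0.133: 20.7471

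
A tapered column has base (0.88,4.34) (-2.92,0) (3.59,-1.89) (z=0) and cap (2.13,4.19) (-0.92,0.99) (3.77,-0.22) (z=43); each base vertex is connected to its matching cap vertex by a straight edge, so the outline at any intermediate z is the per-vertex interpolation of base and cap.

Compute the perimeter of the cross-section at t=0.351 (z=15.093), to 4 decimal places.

Perimeter at t=0.351: 17.4524

Cross-section at t=0.351: each vertex is (1-t)·p0[i] + t·p1[i].
  v1: (1-0.351)·(0.88,4.34) + 0.351·(2.13,4.19) = (1.3188,4.2873)
  v2: (1-0.351)·(-2.92,0) + 0.351·(-0.92,0.99) = (-2.2180,0.3475)
  v3: (1-0.351)·(3.59,-1.89) + 0.351·(3.77,-0.22) = (3.6532,-1.3038)
Perimeter = Σ |v_{i+1} − v_i|:
  edge 1→2: √(-3.5368² + -3.9399²) = 5.2944 (running 5.2944)
  edge 2→3: √(5.8712² + -1.6513²) = 6.0990 (running 11.3934)
  edge 3→1: √(-2.3344² + 5.5912²) = 6.0589 (running 17.4524)
Perimeter = 17.4524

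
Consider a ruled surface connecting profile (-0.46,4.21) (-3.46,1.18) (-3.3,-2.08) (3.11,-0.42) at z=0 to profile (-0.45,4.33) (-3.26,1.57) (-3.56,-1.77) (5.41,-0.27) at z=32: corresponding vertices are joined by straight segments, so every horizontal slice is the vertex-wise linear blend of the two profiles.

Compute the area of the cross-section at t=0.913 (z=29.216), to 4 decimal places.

Cross-section at t=0.913: each vertex is (1-t)·p0[i] + t·p1[i].
  v1: (1-0.913)·(-0.46,4.21) + 0.913·(-0.45,4.33) = (-0.4509,4.3196)
  v2: (1-0.913)·(-3.46,1.18) + 0.913·(-3.26,1.57) = (-3.2774,1.5361)
  v3: (1-0.913)·(-3.3,-2.08) + 0.913·(-3.56,-1.77) = (-3.5374,-1.7970)
  v4: (1-0.913)·(3.11,-0.42) + 0.913·(5.41,-0.27) = (5.2099,-0.2831)
Shoelace sum Σ(x_i·y_{i+1} − x_{i+1}·y_i):
  i=1: -0.4509·1.5361 − -3.2774·4.3196 = +13.4644 (running +13.4644)
  i=2: -3.2774·-1.7970 − -3.5374·1.5361 = +11.3231 (running +24.7874)
  i=3: -3.5374·-0.2831 − 5.2099·-1.7970 = +10.3633 (running +35.1507)
  i=4: 5.2099·4.3196 − -0.4509·-0.2831 = +22.3769 (running +57.5276)
Area = |Σ|/2 = |57.5276|/2 = 28.7638

Area at t=0.913: 28.7638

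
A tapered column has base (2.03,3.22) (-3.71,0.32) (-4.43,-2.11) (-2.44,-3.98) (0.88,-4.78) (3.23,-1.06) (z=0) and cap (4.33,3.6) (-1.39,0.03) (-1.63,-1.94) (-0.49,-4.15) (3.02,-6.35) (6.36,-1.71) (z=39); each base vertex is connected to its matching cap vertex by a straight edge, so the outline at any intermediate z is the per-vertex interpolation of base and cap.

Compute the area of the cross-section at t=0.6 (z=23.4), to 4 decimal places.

Cross-section at t=0.6: each vertex is (1-t)·p0[i] + t·p1[i].
  v1: (1-0.6)·(2.03,3.22) + 0.6·(4.33,3.6) = (3.4100,3.4480)
  v2: (1-0.6)·(-3.71,0.32) + 0.6·(-1.39,0.03) = (-2.3180,0.1460)
  v3: (1-0.6)·(-4.43,-2.11) + 0.6·(-1.63,-1.94) = (-2.7500,-2.0080)
  v4: (1-0.6)·(-2.44,-3.98) + 0.6·(-0.49,-4.15) = (-1.2700,-4.0820)
  v5: (1-0.6)·(0.88,-4.78) + 0.6·(3.02,-6.35) = (2.1640,-5.7220)
  v6: (1-0.6)·(3.23,-1.06) + 0.6·(6.36,-1.71) = (5.1080,-1.4500)
Shoelace sum Σ(x_i·y_{i+1} − x_{i+1}·y_i):
  i=1: 3.4100·0.1460 − -2.3180·3.4480 = +8.4903 (running +8.4903)
  i=2: -2.3180·-2.0080 − -2.7500·0.1460 = +5.0560 (running +13.5464)
  i=3: -2.7500·-4.0820 − -1.2700·-2.0080 = +8.6753 (running +22.2217)
  i=4: -1.2700·-5.7220 − 2.1640·-4.0820 = +16.1004 (running +38.3221)
  i=5: 2.1640·-1.4500 − 5.1080·-5.7220 = +26.0902 (running +64.4123)
  i=6: 5.1080·3.4480 − 3.4100·-1.4500 = +22.5569 (running +86.9692)
Area = |Σ|/2 = |86.9692|/2 = 43.4846

Area at t=0.6: 43.4846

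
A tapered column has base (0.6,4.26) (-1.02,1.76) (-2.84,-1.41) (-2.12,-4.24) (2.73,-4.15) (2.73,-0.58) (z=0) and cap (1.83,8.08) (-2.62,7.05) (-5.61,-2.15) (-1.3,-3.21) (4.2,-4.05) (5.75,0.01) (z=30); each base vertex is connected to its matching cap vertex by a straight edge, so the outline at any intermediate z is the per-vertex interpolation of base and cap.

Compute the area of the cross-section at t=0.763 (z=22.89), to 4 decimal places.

Cross-section at t=0.763: each vertex is (1-t)·p0[i] + t·p1[i].
  v1: (1-0.763)·(0.6,4.26) + 0.763·(1.83,8.08) = (1.5385,7.1747)
  v2: (1-0.763)·(-1.02,1.76) + 0.763·(-2.62,7.05) = (-2.2408,5.7963)
  v3: (1-0.763)·(-2.84,-1.41) + 0.763·(-5.61,-2.15) = (-4.9535,-1.9746)
  v4: (1-0.763)·(-2.12,-4.24) + 0.763·(-1.3,-3.21) = (-1.4943,-3.4541)
  v5: (1-0.763)·(2.73,-4.15) + 0.763·(4.2,-4.05) = (3.8516,-4.0737)
  v6: (1-0.763)·(2.73,-0.58) + 0.763·(5.75,0.01) = (5.0343,-0.1298)
Shoelace sum Σ(x_i·y_{i+1} − x_{i+1}·y_i):
  i=1: 1.5385·5.7963 − -2.2408·7.1747 = +24.9945 (running +24.9945)
  i=2: -2.2408·-1.9746 − -4.9535·5.7963 = +33.1366 (running +58.1311)
  i=3: -4.9535·-3.4541 − -1.4943·-1.9746 = +14.1592 (running +72.2903)
  i=4: -1.4943·-4.0737 − 3.8516·-3.4541 = +19.3914 (running +91.6817)
  i=5: 3.8516·-0.1298 − 5.0343·-4.0737 = +20.0080 (running +111.6897)
  i=6: 5.0343·7.1747 − 1.5385·-0.1298 = +36.3188 (running +148.0085)
Area = |Σ|/2 = |148.0085|/2 = 74.0043

Area at t=0.763: 74.0043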